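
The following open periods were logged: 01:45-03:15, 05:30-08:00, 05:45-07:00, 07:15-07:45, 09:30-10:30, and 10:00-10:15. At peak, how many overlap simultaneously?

2

At 05:45, 2 of the intervals are simultaneously active.
No point has more.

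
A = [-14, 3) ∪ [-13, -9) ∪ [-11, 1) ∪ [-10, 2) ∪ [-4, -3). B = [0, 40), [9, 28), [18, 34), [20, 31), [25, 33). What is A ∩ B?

First set merges to [-14, 3).
Second set merges to [0, 40).
[-14, 3) ∩ B → [0, 3).

[0, 3)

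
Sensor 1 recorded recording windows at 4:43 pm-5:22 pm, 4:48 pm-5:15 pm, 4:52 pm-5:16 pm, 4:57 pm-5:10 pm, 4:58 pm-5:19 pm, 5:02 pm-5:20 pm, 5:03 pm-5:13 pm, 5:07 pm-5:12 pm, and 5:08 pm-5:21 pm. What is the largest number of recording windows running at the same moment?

At 5:08 pm, 9 of the intervals are simultaneously active.
No point has more.

9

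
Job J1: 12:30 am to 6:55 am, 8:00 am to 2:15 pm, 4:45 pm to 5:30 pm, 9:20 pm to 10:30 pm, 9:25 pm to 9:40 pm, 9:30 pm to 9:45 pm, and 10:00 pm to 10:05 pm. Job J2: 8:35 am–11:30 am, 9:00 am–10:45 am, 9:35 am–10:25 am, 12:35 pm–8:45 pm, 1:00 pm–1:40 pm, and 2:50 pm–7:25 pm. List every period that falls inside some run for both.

Merge the first list: 12:30 am–6:55 am, 8:00 am–2:15 pm, 4:45 pm–5:30 pm, 9:20 pm–10:30 pm.
Merge the second list: 8:35 am–11:30 am, 12:35 pm–8:45 pm.
12:30 am–6:55 am falls entirely outside B.
8:00 am–2:15 pm overlaps B on 8:35 am–11:30 am, 12:35 pm–2:15 pm.
4:45 pm–5:30 pm overlaps B on 4:45 pm–5:30 pm.
9:20 pm–10:30 pm falls entirely outside B.

8:35 am–11:30 am, 12:35 pm–2:15 pm, 4:45 pm–5:30 pm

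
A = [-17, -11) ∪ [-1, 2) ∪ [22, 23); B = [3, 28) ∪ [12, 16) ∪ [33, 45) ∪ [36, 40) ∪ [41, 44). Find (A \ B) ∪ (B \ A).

[-17, -11) ∪ [-1, 2) ∪ [3, 22) ∪ [23, 28) ∪ [33, 45)

B, merged: [3, 28), [33, 45).
A but not B: [-17, -11), [-1, 2).
B but not A: [3, 22), [23, 28), [33, 45).
Combining gives A △ B.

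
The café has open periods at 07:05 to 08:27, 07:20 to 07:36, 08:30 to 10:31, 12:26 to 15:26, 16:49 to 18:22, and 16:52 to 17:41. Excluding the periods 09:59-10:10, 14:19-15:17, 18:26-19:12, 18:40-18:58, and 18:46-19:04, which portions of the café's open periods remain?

07:05-08:27, 08:30-09:59, 10:10-10:31, 12:26-14:19, 15:17-15:26, 16:49-18:22

A, merged: 07:05-08:27, 08:30-10:31, 12:26-15:26, 16:49-18:22.
B, merged: 09:59-10:10, 14:19-15:17, 18:26-19:12.
07:05-08:27: nothing removed.
08:30-10:31 \ B = 08:30-09:59, 10:10-10:31.
12:26-15:26 \ B = 12:26-14:19, 15:17-15:26.
16:49-18:22: nothing removed.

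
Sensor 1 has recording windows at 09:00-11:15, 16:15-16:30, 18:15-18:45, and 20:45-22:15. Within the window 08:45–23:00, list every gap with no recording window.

08:45-09:00, 11:15-16:15, 16:30-18:15, 18:45-20:45, 22:15-23:00

The merged coverage is 09:00-11:15, 16:15-16:30, 18:15-18:45, 20:45-22:15.
Uncovered inside 08:45-23:00: 08:45-09:00, 11:15-16:15, 16:30-18:15, 18:45-20:45, 22:15-23:00.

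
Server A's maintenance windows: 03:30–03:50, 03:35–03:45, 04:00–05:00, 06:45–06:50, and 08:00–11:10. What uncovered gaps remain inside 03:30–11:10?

After merging, the occupied span is 03:30–03:50, 04:00–05:00, 06:45–06:50, 08:00–11:10.
Gaps within 03:30–11:10: 03:50–04:00, 05:00–06:45, 06:50–08:00.

03:50–04:00, 05:00–06:45, 06:50–08:00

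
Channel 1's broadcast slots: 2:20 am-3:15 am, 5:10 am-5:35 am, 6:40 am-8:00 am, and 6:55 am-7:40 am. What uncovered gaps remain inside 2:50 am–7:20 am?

3:15 am–5:10 am, 5:35 am–6:40 am

The merged coverage is 2:20 am–3:15 am, 5:10 am–5:35 am, 6:40 am–8:00 am.
Complement within 2:50 am–7:20 am: 3:15 am–5:10 am, 5:35 am–6:40 am.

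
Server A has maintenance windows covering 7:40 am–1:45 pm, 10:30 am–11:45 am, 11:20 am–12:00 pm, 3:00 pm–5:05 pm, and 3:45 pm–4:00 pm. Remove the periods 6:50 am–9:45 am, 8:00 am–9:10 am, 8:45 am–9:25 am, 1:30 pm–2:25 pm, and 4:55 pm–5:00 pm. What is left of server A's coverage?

Merge the first list: 7:40 am-1:45 pm, 3:00 pm-5:05 pm.
Merge the second list: 6:50 am-9:45 am, 1:30 pm-2:25 pm, 4:55 pm-5:00 pm.
7:40 am-1:45 pm \ B = 9:45 am-1:30 pm.
3:00 pm-5:05 pm \ B = 3:00 pm-4:55 pm, 5:00 pm-5:05 pm.

9:45 am-1:30 pm, 3:00 pm-4:55 pm, 5:00 pm-5:05 pm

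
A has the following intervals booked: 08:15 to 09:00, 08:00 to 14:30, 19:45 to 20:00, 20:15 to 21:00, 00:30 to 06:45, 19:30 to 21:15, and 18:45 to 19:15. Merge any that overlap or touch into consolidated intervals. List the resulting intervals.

Sort by start: 00:30–06:45, 08:00–14:30, 08:15–09:00, 18:45–19:15, 19:30–21:15, 19:45–20:00, 20:15–21:00.
08:00–14:30 is disjoint → start new block.
08:15–09:00 overlaps/touches 08:00–14:30 → extend to 08:00–14:30.
18:45–19:15 is disjoint → start new block.
19:30–21:15 is disjoint → start new block.
19:45–20:00 overlaps/touches 19:30–21:15 → extend to 19:30–21:15.
20:15–21:00 overlaps/touches 19:30–21:15 → extend to 19:30–21:15.

00:30–06:45, 08:00–14:30, 18:45–19:15, 19:30–21:15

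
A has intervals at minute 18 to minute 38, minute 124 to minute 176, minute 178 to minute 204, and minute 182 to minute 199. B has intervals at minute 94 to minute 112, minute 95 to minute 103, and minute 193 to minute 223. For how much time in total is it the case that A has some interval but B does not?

First set merges to minute 18 to minute 38, minute 124 to minute 176, minute 178 to minute 204.
Second set merges to minute 94 to minute 112, minute 193 to minute 223.
A \ B = minute 18 to minute 38, minute 124 to minute 176, minute 178 to minute 193.
Total: 20 minutes + 52 minutes + 15 minutes = 87 minutes.

87 minutes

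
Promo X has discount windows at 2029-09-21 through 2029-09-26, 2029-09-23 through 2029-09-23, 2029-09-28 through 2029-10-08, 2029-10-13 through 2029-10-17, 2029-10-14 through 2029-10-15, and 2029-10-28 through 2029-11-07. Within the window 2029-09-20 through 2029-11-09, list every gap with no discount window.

2029-09-20 through 2029-09-20, 2029-09-27 through 2029-09-27, 2029-10-09 through 2029-10-12, 2029-10-18 through 2029-10-27, 2029-11-08 through 2029-11-09

After merging, the occupied span is 2029-09-21 through 2029-09-26, 2029-09-28 through 2029-10-08, 2029-10-13 through 2029-10-17, 2029-10-28 through 2029-11-07.
Complement within 2029-09-20 through 2029-11-09: 2029-09-20 through 2029-09-20, 2029-09-27 through 2029-09-27, 2029-10-09 through 2029-10-12, 2029-10-18 through 2029-10-27, 2029-11-08 through 2029-11-09.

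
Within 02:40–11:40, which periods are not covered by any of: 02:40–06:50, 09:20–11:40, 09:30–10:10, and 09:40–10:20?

The merged coverage is 02:40–06:50, 09:20–11:40.
Gaps within 02:40–11:40: 06:50–09:20.

06:50–09:20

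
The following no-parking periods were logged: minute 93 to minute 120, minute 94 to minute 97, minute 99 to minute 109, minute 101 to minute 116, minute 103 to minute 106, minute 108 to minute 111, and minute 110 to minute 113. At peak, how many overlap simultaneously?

Sweep endpoints in order; track running count of active intervals.
Peak of 4 reached at minute 103.

4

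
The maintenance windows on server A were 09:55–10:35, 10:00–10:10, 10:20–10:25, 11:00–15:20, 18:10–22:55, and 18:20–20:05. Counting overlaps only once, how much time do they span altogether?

Merged: 09:55-10:35, 11:00-15:20, 18:10-22:55.
Lengths: 40 min + 4 h 20 min + 4 h 45 min = 9 h 45 min.

9 h 45 min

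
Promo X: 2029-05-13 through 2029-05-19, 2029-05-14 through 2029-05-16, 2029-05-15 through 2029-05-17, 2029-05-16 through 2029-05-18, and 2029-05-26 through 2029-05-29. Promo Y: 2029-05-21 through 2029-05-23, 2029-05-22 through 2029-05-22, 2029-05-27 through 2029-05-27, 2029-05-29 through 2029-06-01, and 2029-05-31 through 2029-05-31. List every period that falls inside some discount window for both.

Merge the first list: 2029-05-13 through 2029-05-19, 2029-05-26 through 2029-05-29.
Merge the second list: 2029-05-21 through 2029-05-23, 2029-05-27 through 2029-05-27, 2029-05-29 through 2029-06-01.
2029-05-13 through 2029-05-19 falls entirely outside B.
2029-05-26 through 2029-05-29 overlaps B on 2029-05-27 through 2029-05-27, 2029-05-29 through 2029-05-29.

2029-05-27 through 2029-05-27, 2029-05-29 through 2029-05-29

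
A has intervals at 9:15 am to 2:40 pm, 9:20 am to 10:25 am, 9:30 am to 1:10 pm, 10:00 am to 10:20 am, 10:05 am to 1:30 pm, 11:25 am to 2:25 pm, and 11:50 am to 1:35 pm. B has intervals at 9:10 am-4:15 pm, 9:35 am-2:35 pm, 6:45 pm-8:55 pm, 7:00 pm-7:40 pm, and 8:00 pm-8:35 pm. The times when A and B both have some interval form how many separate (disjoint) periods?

A, merged: 9:15 am–2:40 pm.
B, merged: 9:10 am–4:15 pm, 6:45 pm–8:55 pm.
A ∩ B = 9:15 am–2:40 pm.
That is 1 disjoint piece.

1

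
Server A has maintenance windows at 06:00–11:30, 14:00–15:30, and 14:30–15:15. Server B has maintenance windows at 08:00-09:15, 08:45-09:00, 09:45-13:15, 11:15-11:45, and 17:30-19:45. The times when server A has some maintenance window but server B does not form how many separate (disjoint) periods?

A, merged: 06:00-11:30, 14:00-15:30.
B, merged: 08:00-09:15, 09:45-13:15, 17:30-19:45.
A \ B = 06:00-08:00, 09:15-09:45, 14:00-15:30.
That is 3 disjoint pieces.

3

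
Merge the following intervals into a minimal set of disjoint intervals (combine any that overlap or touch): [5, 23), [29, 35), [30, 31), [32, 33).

[29, 35) is disjoint → start new block.
[30, 31) overlaps/touches [29, 35) → extend to [29, 35).
[32, 33) overlaps/touches [29, 35) → extend to [29, 35).

[5, 23) ∪ [29, 35)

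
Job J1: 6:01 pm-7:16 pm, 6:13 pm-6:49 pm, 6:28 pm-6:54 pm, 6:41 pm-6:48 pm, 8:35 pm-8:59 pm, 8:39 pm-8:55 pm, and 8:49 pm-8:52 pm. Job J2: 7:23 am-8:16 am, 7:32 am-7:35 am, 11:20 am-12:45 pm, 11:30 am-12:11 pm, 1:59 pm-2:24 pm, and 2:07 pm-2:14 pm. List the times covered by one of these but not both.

7:23 am-8:16 am, 11:20 am-12:45 pm, 1:59 pm-2:24 pm, 6:01 pm-7:16 pm, 8:35 pm-8:59 pm

First set merges to 6:01 pm-7:16 pm, 8:35 pm-8:59 pm.
Second set merges to 7:23 am-8:16 am, 11:20 am-12:45 pm, 1:59 pm-2:24 pm.
A but not B: 6:01 pm-7:16 pm, 8:35 pm-8:59 pm.
B but not A: 7:23 am-8:16 am, 11:20 am-12:45 pm, 1:59 pm-2:24 pm.
Combining gives A △ B.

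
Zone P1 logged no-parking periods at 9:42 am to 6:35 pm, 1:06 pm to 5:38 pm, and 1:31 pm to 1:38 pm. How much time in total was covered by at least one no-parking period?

8 h 53 min

Merged: 9:42 am–6:35 pm.
Length: 8 h 53 min.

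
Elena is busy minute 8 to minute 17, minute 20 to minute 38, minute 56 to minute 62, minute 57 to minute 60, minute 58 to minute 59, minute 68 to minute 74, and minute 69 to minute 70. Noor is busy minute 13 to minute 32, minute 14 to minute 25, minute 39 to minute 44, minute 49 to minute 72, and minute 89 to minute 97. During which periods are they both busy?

Merge the first list: minute 8 to minute 17, minute 20 to minute 38, minute 56 to minute 62, minute 68 to minute 74.
Merge the second list: minute 13 to minute 32, minute 39 to minute 44, minute 49 to minute 72, minute 89 to minute 97.
minute 8 to minute 17 overlaps B on minute 13 to minute 17.
minute 20 to minute 38 overlaps B on minute 20 to minute 32.
minute 56 to minute 62 overlaps B on minute 56 to minute 62.
minute 68 to minute 74 overlaps B on minute 68 to minute 72.

minute 13 to minute 17, minute 20 to minute 32, minute 56 to minute 62, minute 68 to minute 72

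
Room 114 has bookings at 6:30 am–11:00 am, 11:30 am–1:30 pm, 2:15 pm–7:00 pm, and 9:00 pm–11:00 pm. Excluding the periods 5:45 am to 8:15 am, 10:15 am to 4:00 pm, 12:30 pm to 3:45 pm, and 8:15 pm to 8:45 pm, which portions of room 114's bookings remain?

Merge the second list: 5:45 am-8:15 am, 10:15 am-4:00 pm, 8:15 pm-8:45 pm.
6:30 am-11:00 am \ B = 8:15 am-10:15 am.
11:30 am-1:30 pm: entirely removed.
2:15 pm-7:00 pm \ B = 4:00 pm-7:00 pm.
9:00 pm-11:00 pm: nothing removed.

8:15 am-10:15 am, 4:00 pm-7:00 pm, 9:00 pm-11:00 pm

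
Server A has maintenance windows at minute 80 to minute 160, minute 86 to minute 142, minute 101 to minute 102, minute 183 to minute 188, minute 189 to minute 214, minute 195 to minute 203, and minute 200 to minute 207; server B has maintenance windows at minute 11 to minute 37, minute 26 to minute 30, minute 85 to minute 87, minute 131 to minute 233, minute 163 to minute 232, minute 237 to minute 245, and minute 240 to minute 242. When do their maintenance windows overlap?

Merge the first list: minute 80 to minute 160, minute 183 to minute 188, minute 189 to minute 214.
Merge the second list: minute 11 to minute 37, minute 85 to minute 87, minute 131 to minute 233, minute 237 to minute 245.
minute 80 to minute 160 overlaps B on minute 85 to minute 87, minute 131 to minute 160.
minute 183 to minute 188 overlaps B on minute 183 to minute 188.
minute 189 to minute 214 overlaps B on minute 189 to minute 214.

minute 85 to minute 87, minute 131 to minute 160, minute 183 to minute 188, minute 189 to minute 214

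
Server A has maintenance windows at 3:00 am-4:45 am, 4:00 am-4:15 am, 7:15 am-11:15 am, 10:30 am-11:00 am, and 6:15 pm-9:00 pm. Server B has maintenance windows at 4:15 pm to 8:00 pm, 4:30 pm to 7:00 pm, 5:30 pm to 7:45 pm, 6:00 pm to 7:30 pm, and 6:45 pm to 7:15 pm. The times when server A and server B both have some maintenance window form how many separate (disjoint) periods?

A, merged: 3:00 am–4:45 am, 7:15 am–11:15 am, 6:15 pm–9:00 pm.
B, merged: 4:15 pm–8:00 pm.
A ∩ B = 6:15 pm–8:00 pm.
That is 1 disjoint piece.

1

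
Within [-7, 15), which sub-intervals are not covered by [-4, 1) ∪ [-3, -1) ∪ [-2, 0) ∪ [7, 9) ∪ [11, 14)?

[-7, -4) ∪ [1, 7) ∪ [9, 11) ∪ [14, 15)

The merged coverage is [-4, 1), [7, 9), [11, 14).
Complement within [-7, 15): [-7, -4), [1, 7), [9, 11), [14, 15).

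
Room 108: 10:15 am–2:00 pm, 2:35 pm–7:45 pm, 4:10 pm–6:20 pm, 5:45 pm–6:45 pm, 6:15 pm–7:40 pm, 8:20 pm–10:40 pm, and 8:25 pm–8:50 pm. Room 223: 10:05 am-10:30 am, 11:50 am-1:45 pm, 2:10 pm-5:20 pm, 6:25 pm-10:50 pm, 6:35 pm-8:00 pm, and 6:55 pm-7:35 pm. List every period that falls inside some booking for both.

A, merged: 10:15 am–2:00 pm, 2:35 pm–7:45 pm, 8:20 pm–10:40 pm.
B, merged: 10:05 am–10:30 am, 11:50 am–1:45 pm, 2:10 pm–5:20 pm, 6:25 pm–10:50 pm.
10:15 am–2:00 pm ∩ B → 10:15 am–10:30 am, 11:50 am–1:45 pm.
2:35 pm–7:45 pm ∩ B → 2:35 pm–5:20 pm, 6:25 pm–7:45 pm.
8:20 pm–10:40 pm ∩ B → 8:20 pm–10:40 pm.

10:15 am–10:30 am, 11:50 am–1:45 pm, 2:35 pm–5:20 pm, 6:25 pm–7:45 pm, 8:20 pm–10:40 pm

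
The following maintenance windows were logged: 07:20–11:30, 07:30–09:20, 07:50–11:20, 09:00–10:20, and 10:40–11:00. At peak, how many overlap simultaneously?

4

At 09:00, 4 of the intervals are simultaneously active.
No point has more.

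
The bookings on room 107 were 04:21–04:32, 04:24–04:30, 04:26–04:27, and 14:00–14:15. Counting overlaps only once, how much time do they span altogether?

26 min

Merged: 04:21-04:32, 14:00-14:15.
Lengths: 11 min + 15 min = 26 min.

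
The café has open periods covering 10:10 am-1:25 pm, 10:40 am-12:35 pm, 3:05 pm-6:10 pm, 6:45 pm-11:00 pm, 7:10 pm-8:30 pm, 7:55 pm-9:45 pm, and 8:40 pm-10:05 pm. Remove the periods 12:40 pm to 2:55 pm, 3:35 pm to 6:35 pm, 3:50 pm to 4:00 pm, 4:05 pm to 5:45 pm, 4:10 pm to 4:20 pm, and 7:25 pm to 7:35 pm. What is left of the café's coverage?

Merge the first list: 10:10 am–1:25 pm, 3:05 pm–6:10 pm, 6:45 pm–11:00 pm.
Merge the second list: 12:40 pm–2:55 pm, 3:35 pm–6:35 pm, 7:25 pm–7:35 pm.
10:10 am–1:25 pm \ B = 10:10 am–12:40 pm.
3:05 pm–6:10 pm \ B = 3:05 pm–3:35 pm.
6:45 pm–11:00 pm \ B = 6:45 pm–7:25 pm, 7:35 pm–11:00 pm.

10:10 am–12:40 pm, 3:05 pm–3:35 pm, 6:45 pm–7:25 pm, 7:35 pm–11:00 pm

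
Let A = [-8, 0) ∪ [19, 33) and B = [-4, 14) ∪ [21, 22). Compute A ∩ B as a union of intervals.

[-8, 0) ∩ B → [-4, 0).
[19, 33) ∩ B → [21, 22).

[-4, 0) ∪ [21, 22)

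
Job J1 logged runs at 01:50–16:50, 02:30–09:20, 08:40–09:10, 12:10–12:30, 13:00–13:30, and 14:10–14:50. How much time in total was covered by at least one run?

Merged: 01:50–16:50.
Length: 15 h.

15 h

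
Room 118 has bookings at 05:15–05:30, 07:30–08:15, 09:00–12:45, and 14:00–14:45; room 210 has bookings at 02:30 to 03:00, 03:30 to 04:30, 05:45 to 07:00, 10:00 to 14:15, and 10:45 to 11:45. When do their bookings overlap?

10:00–12:45, 14:00–14:15

B, merged: 02:30–03:00, 03:30–04:30, 05:45–07:00, 10:00–14:15.
05:15–05:30 falls entirely outside B.
07:30–08:15 falls entirely outside B.
09:00–12:45 overlaps B on 10:00–12:45.
14:00–14:45 overlaps B on 14:00–14:15.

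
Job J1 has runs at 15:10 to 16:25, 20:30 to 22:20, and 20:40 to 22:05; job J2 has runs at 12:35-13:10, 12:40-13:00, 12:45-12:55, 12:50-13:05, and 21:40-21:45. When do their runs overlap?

21:40-21:45

First set merges to 15:10-16:25, 20:30-22:20.
Second set merges to 12:35-13:10, 21:40-21:45.
15:10-16:25: no overlap with the second set.
20:30-22:20 meets the second set on 21:40-21:45.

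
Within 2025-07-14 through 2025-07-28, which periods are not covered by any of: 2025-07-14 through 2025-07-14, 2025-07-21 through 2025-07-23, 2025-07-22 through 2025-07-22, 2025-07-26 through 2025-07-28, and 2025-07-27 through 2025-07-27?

2025-07-15 through 2025-07-20, 2025-07-24 through 2025-07-25

The merged coverage is 2025-07-14 through 2025-07-14, 2025-07-21 through 2025-07-23, 2025-07-26 through 2025-07-28.
Uncovered inside 2025-07-14 through 2025-07-28: 2025-07-15 through 2025-07-20, 2025-07-24 through 2025-07-25.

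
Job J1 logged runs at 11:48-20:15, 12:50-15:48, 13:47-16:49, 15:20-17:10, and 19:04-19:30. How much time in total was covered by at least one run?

8 h 27 min

Merged: 11:48–20:15.
Length: 8 h 27 min.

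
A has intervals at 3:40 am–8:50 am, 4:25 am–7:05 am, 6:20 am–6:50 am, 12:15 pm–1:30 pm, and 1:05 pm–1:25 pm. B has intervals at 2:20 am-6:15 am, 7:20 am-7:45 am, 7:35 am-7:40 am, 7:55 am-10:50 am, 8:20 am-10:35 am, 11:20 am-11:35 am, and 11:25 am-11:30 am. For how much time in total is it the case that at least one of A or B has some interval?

First set merges to 3:40 am-8:50 am, 12:15 pm-1:30 pm.
Second set merges to 2:20 am-6:15 am, 7:20 am-7:45 am, 7:55 am-10:50 am, 11:20 am-11:35 am.
A ∪ B = 2:20 am-10:50 am, 11:20 am-11:35 am, 12:15 pm-1:30 pm.
Total: 8 h 30 min + 15 min + 1 h 15 min = 10 h.

10 h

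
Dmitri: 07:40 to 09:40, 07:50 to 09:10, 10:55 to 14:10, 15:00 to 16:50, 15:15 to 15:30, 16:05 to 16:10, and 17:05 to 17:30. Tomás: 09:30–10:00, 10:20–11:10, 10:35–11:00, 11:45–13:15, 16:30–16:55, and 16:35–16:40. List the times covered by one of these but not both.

07:40–09:30, 09:40–10:00, 10:20–10:55, 11:10–11:45, 13:15–14:10, 15:00–16:30, 16:50–16:55, 17:05–17:30

A, merged: 07:40–09:40, 10:55–14:10, 15:00–16:50, 17:05–17:30.
B, merged: 09:30–10:00, 10:20–11:10, 11:45–13:15, 16:30–16:55.
A but not B: 07:40–09:30, 11:10–11:45, 13:15–14:10, 15:00–16:30, 17:05–17:30.
B but not A: 09:40–10:00, 10:20–10:55, 16:50–16:55.
Combining gives A △ B.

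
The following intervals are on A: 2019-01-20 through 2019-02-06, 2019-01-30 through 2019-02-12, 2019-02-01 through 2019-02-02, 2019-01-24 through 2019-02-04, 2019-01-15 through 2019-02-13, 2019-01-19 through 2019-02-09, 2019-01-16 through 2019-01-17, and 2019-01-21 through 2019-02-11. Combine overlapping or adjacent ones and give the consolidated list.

2019-01-15 through 2019-02-13

Sort by start: 2019-01-15 through 2019-02-13, 2019-01-16 through 2019-01-17, 2019-01-19 through 2019-02-09, 2019-01-20 through 2019-02-06, 2019-01-21 through 2019-02-11, 2019-01-24 through 2019-02-04, 2019-01-30 through 2019-02-12, 2019-02-01 through 2019-02-02.
2019-01-16 through 2019-01-17 overlaps/touches 2019-01-15 through 2019-02-13 → extend to 2019-01-15 through 2019-02-13.
2019-01-19 through 2019-02-09 overlaps/touches 2019-01-15 through 2019-02-13 → extend to 2019-01-15 through 2019-02-13.
2019-01-20 through 2019-02-06 overlaps/touches 2019-01-15 through 2019-02-13 → extend to 2019-01-15 through 2019-02-13.
2019-01-21 through 2019-02-11 overlaps/touches 2019-01-15 through 2019-02-13 → extend to 2019-01-15 through 2019-02-13.
2019-01-24 through 2019-02-04 overlaps/touches 2019-01-15 through 2019-02-13 → extend to 2019-01-15 through 2019-02-13.
2019-01-30 through 2019-02-12 overlaps/touches 2019-01-15 through 2019-02-13 → extend to 2019-01-15 through 2019-02-13.
2019-02-01 through 2019-02-02 overlaps/touches 2019-01-15 through 2019-02-13 → extend to 2019-01-15 through 2019-02-13.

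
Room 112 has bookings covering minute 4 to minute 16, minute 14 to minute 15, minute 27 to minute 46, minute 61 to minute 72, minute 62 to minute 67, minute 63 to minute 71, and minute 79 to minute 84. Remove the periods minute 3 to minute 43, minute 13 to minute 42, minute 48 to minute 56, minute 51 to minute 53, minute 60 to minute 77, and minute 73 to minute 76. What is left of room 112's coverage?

First set merges to minute 4 to minute 16, minute 27 to minute 46, minute 61 to minute 72, minute 79 to minute 84.
Second set merges to minute 3 to minute 43, minute 48 to minute 56, minute 60 to minute 77.
minute 4 to minute 16 lies entirely inside B → drops out.
minute 27 to minute 46 with B removed leaves minute 43 to minute 46.
minute 61 to minute 72 lies entirely inside B → drops out.
minute 79 to minute 84 is untouched.

minute 43 to minute 46, minute 79 to minute 84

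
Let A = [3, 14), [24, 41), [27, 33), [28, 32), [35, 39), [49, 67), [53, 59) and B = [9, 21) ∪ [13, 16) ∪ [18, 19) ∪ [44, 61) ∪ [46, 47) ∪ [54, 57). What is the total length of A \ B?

29

First set merges to [3, 14), [24, 41), [49, 67).
Second set merges to [9, 21), [44, 61).
A \ B = [3, 9), [24, 41), [61, 67).
Total: 6 + 17 + 6 = 29.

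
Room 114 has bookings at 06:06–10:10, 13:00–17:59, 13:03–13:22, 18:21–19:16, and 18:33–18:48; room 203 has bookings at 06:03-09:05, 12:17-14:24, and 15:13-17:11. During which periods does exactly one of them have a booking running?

06:03–06:06, 09:05–10:10, 12:17–13:00, 14:24–15:13, 17:11–17:59, 18:21–19:16

First set merges to 06:06–10:10, 13:00–17:59, 18:21–19:16.
A \ B = 09:05–10:10, 14:24–15:13, 17:11–17:59, 18:21–19:16.
B \ A = 06:03–06:06, 12:17–13:00.
Union of the two gives the symmetric difference.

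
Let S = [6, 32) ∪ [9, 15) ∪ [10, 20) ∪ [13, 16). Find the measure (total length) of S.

Merged: [6, 32).
Length: 26.

26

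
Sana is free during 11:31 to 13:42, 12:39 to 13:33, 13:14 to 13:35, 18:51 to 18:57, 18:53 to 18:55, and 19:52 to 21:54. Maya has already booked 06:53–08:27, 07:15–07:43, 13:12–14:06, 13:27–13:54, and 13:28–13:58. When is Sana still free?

First set merges to 11:31-13:42, 18:51-18:57, 19:52-21:54.
Second set merges to 06:53-08:27, 13:12-14:06.
11:31-13:42 \ B = 11:31-13:12.
18:51-18:57: nothing removed.
19:52-21:54: nothing removed.

11:31-13:12, 18:51-18:57, 19:52-21:54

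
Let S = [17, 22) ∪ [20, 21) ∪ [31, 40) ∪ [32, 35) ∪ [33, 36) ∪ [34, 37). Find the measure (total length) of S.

14

Merged: [17, 22), [31, 40).
Lengths: 5 + 9 = 14.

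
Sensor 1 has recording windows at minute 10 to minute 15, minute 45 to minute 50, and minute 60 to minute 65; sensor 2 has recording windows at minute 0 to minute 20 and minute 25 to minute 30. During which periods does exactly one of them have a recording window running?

minute 0 to minute 10, minute 15 to minute 20, minute 25 to minute 30, minute 45 to minute 50, minute 60 to minute 65

A \ B = minute 45 to minute 50, minute 60 to minute 65.
B \ A = minute 0 to minute 10, minute 15 to minute 20, minute 25 to minute 30.
Union of the two gives the symmetric difference.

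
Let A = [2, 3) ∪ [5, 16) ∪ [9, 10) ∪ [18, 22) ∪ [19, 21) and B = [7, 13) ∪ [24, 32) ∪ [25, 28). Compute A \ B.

[2, 3) ∪ [5, 7) ∪ [13, 16) ∪ [18, 22)

A, merged: [2, 3), [5, 16), [18, 22).
B, merged: [7, 13), [24, 32).
[2, 3): nothing removed.
[5, 16) \ B = [5, 7), [13, 16).
[18, 22): nothing removed.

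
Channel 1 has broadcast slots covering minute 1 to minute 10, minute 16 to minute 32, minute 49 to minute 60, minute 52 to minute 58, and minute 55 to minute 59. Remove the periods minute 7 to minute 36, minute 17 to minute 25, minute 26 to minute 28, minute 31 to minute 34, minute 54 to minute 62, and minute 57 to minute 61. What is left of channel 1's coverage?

minute 1 to minute 7, minute 49 to minute 54

A, merged: minute 1 to minute 10, minute 16 to minute 32, minute 49 to minute 60.
B, merged: minute 7 to minute 36, minute 54 to minute 62.
minute 1 to minute 10 minus B → minute 1 to minute 7.
minute 16 to minute 32: fully covered by B → removed.
minute 49 to minute 60 minus B → minute 49 to minute 54.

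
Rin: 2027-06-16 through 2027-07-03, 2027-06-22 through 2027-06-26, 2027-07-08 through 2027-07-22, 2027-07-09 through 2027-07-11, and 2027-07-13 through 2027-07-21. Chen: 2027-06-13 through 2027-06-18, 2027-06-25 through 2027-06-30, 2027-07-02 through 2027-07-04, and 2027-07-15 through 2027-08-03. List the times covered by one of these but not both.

Merge the first list: 2027-06-16 through 2027-07-03, 2027-07-08 through 2027-07-22.
A \ B = 2027-06-19 through 2027-06-24, 2027-07-01 through 2027-07-01, 2027-07-08 through 2027-07-14.
B \ A = 2027-06-13 through 2027-06-15, 2027-07-04 through 2027-07-04, 2027-07-23 through 2027-08-03.
Union of the two gives the symmetric difference.

2027-06-13 through 2027-06-15, 2027-06-19 through 2027-06-24, 2027-07-01 through 2027-07-01, 2027-07-04 through 2027-07-04, 2027-07-08 through 2027-07-14, 2027-07-23 through 2027-08-03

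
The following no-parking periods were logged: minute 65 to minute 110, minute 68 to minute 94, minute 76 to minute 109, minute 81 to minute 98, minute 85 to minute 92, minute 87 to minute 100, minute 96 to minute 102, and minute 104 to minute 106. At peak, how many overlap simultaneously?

6

At minute 87, 6 of the intervals are simultaneously active.
No point has more.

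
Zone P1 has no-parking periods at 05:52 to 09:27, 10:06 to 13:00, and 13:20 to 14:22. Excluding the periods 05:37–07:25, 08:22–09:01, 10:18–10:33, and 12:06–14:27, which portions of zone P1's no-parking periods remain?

07:25–08:22, 09:01–09:27, 10:06–10:18, 10:33–12:06

05:52–09:27 with B removed leaves 07:25–08:22, 09:01–09:27.
10:06–13:00 with B removed leaves 10:06–10:18, 10:33–12:06.
13:20–14:22 lies entirely inside B → drops out.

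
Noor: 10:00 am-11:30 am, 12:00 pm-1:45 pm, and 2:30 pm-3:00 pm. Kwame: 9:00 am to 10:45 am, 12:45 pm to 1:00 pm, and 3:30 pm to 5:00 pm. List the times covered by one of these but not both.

A \ B = 10:45 am–11:30 am, 12:00 pm–12:45 pm, 1:00 pm–1:45 pm, 2:30 pm–3:00 pm.
B \ A = 9:00 am–10:00 am, 3:30 pm–5:00 pm.
Union of the two gives the symmetric difference.

9:00 am–10:00 am, 10:45 am–11:30 am, 12:00 pm–12:45 pm, 1:00 pm–1:45 pm, 2:30 pm–3:00 pm, 3:30 pm–5:00 pm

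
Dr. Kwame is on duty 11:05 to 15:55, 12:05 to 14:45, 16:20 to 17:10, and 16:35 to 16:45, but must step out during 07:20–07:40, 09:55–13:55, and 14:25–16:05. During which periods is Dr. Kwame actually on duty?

13:55–14:25, 16:20–17:10

A, merged: 11:05–15:55, 16:20–17:10.
11:05–15:55 \ B = 13:55–14:25.
16:20–17:10: nothing removed.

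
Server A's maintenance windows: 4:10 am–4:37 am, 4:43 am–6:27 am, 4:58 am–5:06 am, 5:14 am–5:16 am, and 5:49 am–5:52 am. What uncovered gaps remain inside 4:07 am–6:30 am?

The merged coverage is 4:10 am–4:37 am, 4:43 am–6:27 am.
Uncovered inside 4:07 am–6:30 am: 4:07 am–4:10 am, 4:37 am–4:43 am, 6:27 am–6:30 am.

4:07 am–4:10 am, 4:37 am–4:43 am, 6:27 am–6:30 am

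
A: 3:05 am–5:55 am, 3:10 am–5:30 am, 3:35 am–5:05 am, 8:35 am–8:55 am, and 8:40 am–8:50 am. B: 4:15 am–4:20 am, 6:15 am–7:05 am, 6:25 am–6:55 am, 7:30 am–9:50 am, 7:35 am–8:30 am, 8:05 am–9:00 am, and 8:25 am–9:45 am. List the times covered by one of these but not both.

First set merges to 3:05 am–5:55 am, 8:35 am–8:55 am.
Second set merges to 4:15 am–4:20 am, 6:15 am–7:05 am, 7:30 am–9:50 am.
A \ B = 3:05 am–4:15 am, 4:20 am–5:55 am.
B \ A = 6:15 am–7:05 am, 7:30 am–8:35 am, 8:55 am–9:50 am.
Union of the two gives the symmetric difference.

3:05 am–4:15 am, 4:20 am–5:55 am, 6:15 am–7:05 am, 7:30 am–8:35 am, 8:55 am–9:50 am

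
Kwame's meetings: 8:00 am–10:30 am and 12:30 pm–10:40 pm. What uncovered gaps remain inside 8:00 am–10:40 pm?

After merging, the occupied span is 8:00 am–10:30 am, 12:30 pm–10:40 pm.
Gaps within 8:00 am–10:40 pm: 10:30 am–12:30 pm.

10:30 am–12:30 pm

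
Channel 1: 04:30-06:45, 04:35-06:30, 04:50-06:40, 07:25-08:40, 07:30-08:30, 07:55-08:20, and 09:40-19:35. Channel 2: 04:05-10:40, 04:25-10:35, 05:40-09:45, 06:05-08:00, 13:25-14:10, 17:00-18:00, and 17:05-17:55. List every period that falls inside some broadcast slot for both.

04:30–06:45, 07:25–08:40, 09:40–10:40, 13:25–14:10, 17:00–18:00

Merge the first list: 04:30–06:45, 07:25–08:40, 09:40–19:35.
Merge the second list: 04:05–10:40, 13:25–14:10, 17:00–18:00.
04:30–06:45 meets the second set on 04:30–06:45.
07:25–08:40 meets the second set on 07:25–08:40.
09:40–19:35 meets the second set on 09:40–10:40, 13:25–14:10, 17:00–18:00.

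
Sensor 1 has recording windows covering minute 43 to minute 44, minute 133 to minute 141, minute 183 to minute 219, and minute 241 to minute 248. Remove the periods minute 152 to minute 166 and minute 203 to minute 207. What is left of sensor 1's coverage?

minute 43 to minute 44: nothing removed.
minute 133 to minute 141: nothing removed.
minute 183 to minute 219 \ B = minute 183 to minute 203, minute 207 to minute 219.
minute 241 to minute 248: nothing removed.

minute 43 to minute 44, minute 133 to minute 141, minute 183 to minute 203, minute 207 to minute 219, minute 241 to minute 248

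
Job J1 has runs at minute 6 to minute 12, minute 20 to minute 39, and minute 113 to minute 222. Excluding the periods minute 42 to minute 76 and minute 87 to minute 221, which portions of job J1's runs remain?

minute 6 to minute 12: nothing removed.
minute 20 to minute 39: nothing removed.
minute 113 to minute 222 \ B = minute 221 to minute 222.

minute 6 to minute 12, minute 20 to minute 39, minute 221 to minute 222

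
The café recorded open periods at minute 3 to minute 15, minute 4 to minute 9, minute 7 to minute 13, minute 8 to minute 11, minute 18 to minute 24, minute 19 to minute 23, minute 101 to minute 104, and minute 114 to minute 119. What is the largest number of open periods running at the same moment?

4

At minute 8, 4 of the intervals are simultaneously active.
No point has more.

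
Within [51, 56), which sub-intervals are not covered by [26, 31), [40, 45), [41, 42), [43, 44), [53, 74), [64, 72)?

Covered (merged): [26, 31), [40, 45), [53, 74).
Uncovered inside [51, 56): [51, 53).

[51, 53)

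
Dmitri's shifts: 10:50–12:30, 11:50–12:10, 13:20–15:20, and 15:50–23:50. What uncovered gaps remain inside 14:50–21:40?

Covered (merged): 10:50–12:30, 13:20–15:20, 15:50–23:50.
Gaps within 14:50–21:40: 15:20–15:50.

15:20–15:50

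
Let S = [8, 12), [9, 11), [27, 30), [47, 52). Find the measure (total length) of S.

12

Merged: [8, 12), [27, 30), [47, 52).
Lengths: 4 + 3 + 5 = 12.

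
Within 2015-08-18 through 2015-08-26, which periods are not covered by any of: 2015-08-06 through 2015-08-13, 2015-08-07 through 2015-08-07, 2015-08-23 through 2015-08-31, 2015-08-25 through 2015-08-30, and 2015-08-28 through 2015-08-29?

2015-08-18 through 2015-08-22

After merging, the occupied span is 2015-08-06 through 2015-08-13, 2015-08-23 through 2015-08-31.
Gaps within 2015-08-18 through 2015-08-26: 2015-08-18 through 2015-08-22.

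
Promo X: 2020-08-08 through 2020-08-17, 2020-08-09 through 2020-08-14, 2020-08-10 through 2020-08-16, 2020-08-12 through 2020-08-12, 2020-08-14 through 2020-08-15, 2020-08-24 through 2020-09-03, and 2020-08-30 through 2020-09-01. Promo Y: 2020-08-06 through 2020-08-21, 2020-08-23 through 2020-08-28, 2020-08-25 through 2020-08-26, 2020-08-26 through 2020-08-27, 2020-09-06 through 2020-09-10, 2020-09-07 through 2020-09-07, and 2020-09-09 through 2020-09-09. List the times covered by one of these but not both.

A, merged: 2020-08-08 through 2020-08-17, 2020-08-24 through 2020-09-03.
B, merged: 2020-08-06 through 2020-08-21, 2020-08-23 through 2020-08-28, 2020-09-06 through 2020-09-10.
Only in the first: 2020-08-29 through 2020-09-03.
Only in the second: 2020-08-06 through 2020-08-07, 2020-08-18 through 2020-08-21, 2020-08-23 through 2020-08-23, 2020-09-06 through 2020-09-10.
Together these are the periods covered by exactly one.

2020-08-06 through 2020-08-07, 2020-08-18 through 2020-08-21, 2020-08-23 through 2020-08-23, 2020-08-29 through 2020-09-03, 2020-09-06 through 2020-09-10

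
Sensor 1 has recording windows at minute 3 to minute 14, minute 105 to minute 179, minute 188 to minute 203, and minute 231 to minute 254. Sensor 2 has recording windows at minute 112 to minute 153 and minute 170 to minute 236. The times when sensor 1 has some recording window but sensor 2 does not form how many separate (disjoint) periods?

A \ B = minute 3 to minute 14, minute 105 to minute 112, minute 153 to minute 170, minute 236 to minute 254.
That is 4 disjoint pieces.

4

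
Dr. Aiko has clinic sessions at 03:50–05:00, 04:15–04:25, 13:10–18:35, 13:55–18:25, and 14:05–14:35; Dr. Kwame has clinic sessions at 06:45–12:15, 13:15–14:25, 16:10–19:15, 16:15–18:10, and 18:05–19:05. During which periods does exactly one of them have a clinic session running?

Merge the first list: 03:50–05:00, 13:10–18:35.
Merge the second list: 06:45–12:15, 13:15–14:25, 16:10–19:15.
Only in the first: 03:50–05:00, 13:10–13:15, 14:25–16:10.
Only in the second: 06:45–12:15, 18:35–19:15.
Together these are the periods covered by exactly one.

03:50–05:00, 06:45–12:15, 13:10–13:15, 14:25–16:10, 18:35–19:15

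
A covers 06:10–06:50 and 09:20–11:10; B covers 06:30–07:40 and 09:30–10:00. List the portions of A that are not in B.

06:10–06:30, 09:20–09:30, 10:00–11:10

06:10–06:50 \ B = 06:10–06:30.
09:20–11:10 \ B = 09:20–09:30, 10:00–11:10.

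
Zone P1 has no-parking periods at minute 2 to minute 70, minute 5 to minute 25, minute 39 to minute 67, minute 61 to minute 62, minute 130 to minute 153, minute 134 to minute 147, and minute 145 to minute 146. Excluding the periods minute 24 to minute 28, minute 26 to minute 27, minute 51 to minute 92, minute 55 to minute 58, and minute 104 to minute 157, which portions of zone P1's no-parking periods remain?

minute 2 to minute 24, minute 28 to minute 51

First set merges to minute 2 to minute 70, minute 130 to minute 153.
Second set merges to minute 24 to minute 28, minute 51 to minute 92, minute 104 to minute 157.
minute 2 to minute 70 \ B = minute 2 to minute 24, minute 28 to minute 51.
minute 130 to minute 153: entirely removed.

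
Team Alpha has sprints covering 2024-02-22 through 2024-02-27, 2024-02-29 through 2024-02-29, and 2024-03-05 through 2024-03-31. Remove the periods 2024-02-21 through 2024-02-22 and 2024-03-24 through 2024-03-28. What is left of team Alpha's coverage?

2024-02-23 through 2024-02-27, 2024-02-29 through 2024-02-29, 2024-03-05 through 2024-03-23, 2024-03-29 through 2024-03-31

2024-02-22 through 2024-02-27 minus B → 2024-02-23 through 2024-02-27.
2024-02-29 through 2024-02-29: no B overlap → unchanged.
2024-03-05 through 2024-03-31 minus B → 2024-03-05 through 2024-03-23, 2024-03-29 through 2024-03-31.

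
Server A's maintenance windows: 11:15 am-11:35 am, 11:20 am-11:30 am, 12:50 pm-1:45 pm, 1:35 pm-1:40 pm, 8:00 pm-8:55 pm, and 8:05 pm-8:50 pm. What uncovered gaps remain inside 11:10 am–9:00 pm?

11:10 am-11:15 am, 11:35 am-12:50 pm, 1:45 pm-8:00 pm, 8:55 pm-9:00 pm

The merged coverage is 11:15 am-11:35 am, 12:50 pm-1:45 pm, 8:00 pm-8:55 pm.
Uncovered inside 11:10 am-9:00 pm: 11:10 am-11:15 am, 11:35 am-12:50 pm, 1:45 pm-8:00 pm, 8:55 pm-9:00 pm.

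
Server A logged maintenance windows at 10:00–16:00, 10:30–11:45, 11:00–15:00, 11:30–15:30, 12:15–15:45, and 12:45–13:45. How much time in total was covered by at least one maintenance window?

Merged: 10:00–16:00.
Length: 6 h.

6 h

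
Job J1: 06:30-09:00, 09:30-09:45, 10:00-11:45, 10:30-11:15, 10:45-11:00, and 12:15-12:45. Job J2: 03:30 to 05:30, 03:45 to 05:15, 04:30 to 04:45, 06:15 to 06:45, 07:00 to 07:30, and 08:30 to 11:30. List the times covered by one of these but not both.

First set merges to 06:30-09:00, 09:30-09:45, 10:00-11:45, 12:15-12:45.
Second set merges to 03:30-05:30, 06:15-06:45, 07:00-07:30, 08:30-11:30.
Only in the first: 06:45-07:00, 07:30-08:30, 11:30-11:45, 12:15-12:45.
Only in the second: 03:30-05:30, 06:15-06:30, 09:00-09:30, 09:45-10:00.
Together these are the periods covered by exactly one.

03:30-05:30, 06:15-06:30, 06:45-07:00, 07:30-08:30, 09:00-09:30, 09:45-10:00, 11:30-11:45, 12:15-12:45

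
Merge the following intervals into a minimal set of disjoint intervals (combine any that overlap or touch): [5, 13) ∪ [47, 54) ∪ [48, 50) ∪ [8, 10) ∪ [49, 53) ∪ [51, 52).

[5, 13) ∪ [47, 54)

Sort by start: [5, 13), [8, 10), [47, 54), [48, 50), [49, 53), [51, 52).
[8, 10) overlaps/touches [5, 13) → extend to [5, 13).
[47, 54) is disjoint → start new block.
[48, 50) overlaps/touches [47, 54) → extend to [47, 54).
[49, 53) overlaps/touches [47, 54) → extend to [47, 54).
[51, 52) overlaps/touches [47, 54) → extend to [47, 54).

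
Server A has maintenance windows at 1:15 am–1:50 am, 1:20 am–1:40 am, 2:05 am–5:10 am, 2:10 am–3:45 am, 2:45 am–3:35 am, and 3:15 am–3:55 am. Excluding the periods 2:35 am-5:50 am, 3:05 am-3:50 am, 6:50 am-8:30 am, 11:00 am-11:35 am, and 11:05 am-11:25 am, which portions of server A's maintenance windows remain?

Merge the first list: 1:15 am–1:50 am, 2:05 am–5:10 am.
Merge the second list: 2:35 am–5:50 am, 6:50 am–8:30 am, 11:00 am–11:35 am.
1:15 am–1:50 am: no B overlap → unchanged.
2:05 am–5:10 am minus B → 2:05 am–2:35 am.

1:15 am–1:50 am, 2:05 am–2:35 am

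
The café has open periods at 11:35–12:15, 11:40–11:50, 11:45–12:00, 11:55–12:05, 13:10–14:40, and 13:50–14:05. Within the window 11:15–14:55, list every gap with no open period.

11:15–11:35, 12:15–13:10, 14:40–14:55

Covered (merged): 11:35–12:15, 13:10–14:40.
Uncovered inside 11:15–14:55: 11:15–11:35, 12:15–13:10, 14:40–14:55.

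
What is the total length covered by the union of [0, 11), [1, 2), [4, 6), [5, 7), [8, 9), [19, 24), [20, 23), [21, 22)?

16

Merged: [0, 11), [19, 24).
Lengths: 11 + 5 = 16.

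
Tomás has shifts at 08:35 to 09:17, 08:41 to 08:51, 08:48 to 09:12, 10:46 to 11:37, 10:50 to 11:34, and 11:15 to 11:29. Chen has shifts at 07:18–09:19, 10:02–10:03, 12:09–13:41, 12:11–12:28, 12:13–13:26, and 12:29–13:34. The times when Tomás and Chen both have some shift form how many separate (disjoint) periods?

1

First set merges to 08:35–09:17, 10:46–11:37.
Second set merges to 07:18–09:19, 10:02–10:03, 12:09–13:41.
A ∩ B = 08:35–09:17.
That is 1 disjoint piece.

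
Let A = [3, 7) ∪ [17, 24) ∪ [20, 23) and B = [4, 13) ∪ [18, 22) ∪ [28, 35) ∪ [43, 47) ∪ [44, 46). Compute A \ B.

Merge the first list: [3, 7), [17, 24).
Merge the second list: [4, 13), [18, 22), [28, 35), [43, 47).
[3, 7) \ B = [3, 4).
[17, 24) \ B = [17, 18), [22, 24).

[3, 4) ∪ [17, 18) ∪ [22, 24)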